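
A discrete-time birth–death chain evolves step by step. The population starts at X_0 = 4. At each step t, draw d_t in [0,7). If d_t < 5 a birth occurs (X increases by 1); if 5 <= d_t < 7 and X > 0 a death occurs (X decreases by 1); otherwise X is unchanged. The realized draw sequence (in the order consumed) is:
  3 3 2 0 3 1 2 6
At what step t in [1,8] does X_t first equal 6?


2

t=0: X=4, d=3 → birth, X_1=5
t=1: X=5, d=3 → birth, X_2=6
t=2: X=6, d=2 → birth, X_3=7
t=3: X=7, d=0 → birth, X_4=8
t=4: X=8, d=3 → birth, X_5=9
t=5: X=9, d=1 → birth, X_6=10
t=6: X=10, d=2 → birth, X_7=11
t=7: X=11, d=6 → death, X_8=10


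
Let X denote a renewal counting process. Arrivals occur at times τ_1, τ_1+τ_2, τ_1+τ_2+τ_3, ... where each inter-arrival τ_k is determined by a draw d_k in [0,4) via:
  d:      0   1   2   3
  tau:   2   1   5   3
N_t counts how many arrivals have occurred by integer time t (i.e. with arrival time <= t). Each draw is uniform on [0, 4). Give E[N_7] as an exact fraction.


38701/16384

Inter-arrival values over d=0..3: [2, 1, 5, 3]
Each d has probability 1/4, so the pmf of τ is: f(1) = 1/4, f(2) = 1/4, f(3) = 1/4, f(5) = 1/4
Renewal equation for m(n) = E[N_n]: condition on τ_1 = k (if k <= n, one arrival plus a fresh copy on the remaining n−k steps): m(n) = F(n) + Σ_{k<=n} f(k)·m(n−k), where F(n) = P(τ <= n) and m(0) = 0
m(1) = F(1) = 1/4
m(2) = F(2) + f(1)·m(1) = 1/2 + 1/4·1/4 = 9/16
m(3) = F(3) + f(1)·m(2) + f(2)·m(1) = 3/4 + 1/4·9/16 + 1/4·1/4 = 61/64
m(4) = F(4) + f(1)·m(3) + f(2)·m(2) + f(3)·m(1) = 3/4 + 1/4·61/64 + 1/4·9/16 + 1/4·1/4 = 305/256
m(5) = F(5) + f(1)·m(4) + f(2)·m(3) + f(3)·m(2) = 1 + 1/4·305/256 + 1/4·61/64 + 1/4·9/16 = 1717/1024
m(6) = F(6) + f(1)·m(5) + f(2)·m(4) + f(3)·m(3) + f(5)·m(1) = 1 + 1/4·1717/1024 + 1/4·305/256 + 1/4·61/64 + 1/4·1/4 = 8265/4096
m(7) = F(7) + f(1)·m(6) + f(2)·m(5) + f(3)·m(4) + f(5)·m(2) = 1 + 1/4·8265/4096 + 1/4·1717/1024 + 1/4·305/256 + 1/4·9/16 = 38701/16384
E[N_7] = m(7) = 38701/16384


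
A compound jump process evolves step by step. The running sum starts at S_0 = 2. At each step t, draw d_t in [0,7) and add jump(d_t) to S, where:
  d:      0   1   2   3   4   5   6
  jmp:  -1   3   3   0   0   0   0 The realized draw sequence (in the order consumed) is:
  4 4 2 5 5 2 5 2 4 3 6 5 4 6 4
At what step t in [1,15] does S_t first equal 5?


3

t=0: S=2, d=4, jump=0, S_1=2
t=1: S=2, d=4, jump=0, S_2=2
t=2: S=2, d=2, jump=3, S_3=5
t=3: S=5, d=5, jump=0, S_4=5
t=4: S=5, d=5, jump=0, S_5=5
t=5: S=5, d=2, jump=3, S_6=8
t=6: S=8, d=5, jump=0, S_7=8
t=7: S=8, d=2, jump=3, S_8=11
t=8: S=11, d=4, jump=0, S_9=11
t=9: S=11, d=3, jump=0, S_10=11
t=10: S=11, d=6, jump=0, S_11=11
t=11: S=11, d=5, jump=0, S_12=11
t=12: S=11, d=4, jump=0, S_13=11
t=13: S=11, d=6, jump=0, S_14=11
t=14: S=11, d=4, jump=0, S_15=11


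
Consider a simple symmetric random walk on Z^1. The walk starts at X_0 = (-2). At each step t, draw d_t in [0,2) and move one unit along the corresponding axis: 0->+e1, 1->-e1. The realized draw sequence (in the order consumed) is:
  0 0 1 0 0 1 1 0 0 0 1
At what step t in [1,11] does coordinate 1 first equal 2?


t=0: X=(-2), d=0 → +e1, X_1=(-1)
t=1: X=(-1), d=0 → +e1, X_2=(0)
t=2: X=(0), d=1 → -e1, X_3=(-1)
t=3: X=(-1), d=0 → +e1, X_4=(0)
t=4: X=(0), d=0 → +e1, X_5=(1)
t=5: X=(1), d=1 → -e1, X_6=(0)
t=6: X=(0), d=1 → -e1, X_7=(-1)
t=7: X=(-1), d=0 → +e1, X_8=(0)
t=8: X=(0), d=0 → +e1, X_9=(1)
t=9: X=(1), d=0 → +e1, X_10=(2)
t=10: X=(2), d=1 → -e1, X_11=(1)

10


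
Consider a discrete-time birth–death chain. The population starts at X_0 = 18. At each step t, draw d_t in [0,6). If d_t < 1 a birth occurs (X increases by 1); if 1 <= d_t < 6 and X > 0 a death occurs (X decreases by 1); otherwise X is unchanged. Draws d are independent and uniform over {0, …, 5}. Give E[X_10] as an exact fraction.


X can drop by at most 1 per step and X_0 = 18 > T = 10, so X_t >= 18 − t >= 8 > 0 for every t <= 10: the floor at 0 (the 'and X > 0' condition) never binds. Hence X_10 = X_0 + Σ_{t<10} Y_t with i.i.d. increments Y_t = y(d_t) ∈ {+1, −1, 0}.
Outcome values over d=0..5: [1, -1, -1, -1, -1, -1]
Σy = -4, Σy² = 6, M = 6
μ = -4/6 = -2/3,  σ² = 6/6 − (-2/3)² = 5/9
E[X_10] = 18 + 10·(-2/3) = 34/3

34/3


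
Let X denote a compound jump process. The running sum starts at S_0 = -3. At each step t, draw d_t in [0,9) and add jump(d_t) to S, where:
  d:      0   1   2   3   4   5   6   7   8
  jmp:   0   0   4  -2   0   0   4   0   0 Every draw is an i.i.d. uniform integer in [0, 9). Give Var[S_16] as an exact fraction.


Outcome values over d=0..8: [0, 0, 4, -2, 0, 0, 4, 0, 0]
Σy = 6, Σy² = 36, M = 9
μ = 6/9 = 2/3,  σ² = 36/9 − (2/3)² = 32/9
Independent increments: Var[S_16] = 16·σ² = 16·(32/9) = 512/9

512/9


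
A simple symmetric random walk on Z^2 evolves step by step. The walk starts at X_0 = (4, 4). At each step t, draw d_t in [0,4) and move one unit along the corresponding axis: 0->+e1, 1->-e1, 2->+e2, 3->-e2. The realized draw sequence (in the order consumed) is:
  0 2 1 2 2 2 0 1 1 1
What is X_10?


t=0: X=(4, 4), d=0 → +e1, X_1=(5, 4)
t=1: X=(5, 4), d=2 → +e2, X_2=(5, 5)
t=2: X=(5, 5), d=1 → -e1, X_3=(4, 5)
t=3: X=(4, 5), d=2 → +e2, X_4=(4, 6)
t=4: X=(4, 6), d=2 → +e2, X_5=(4, 7)
t=5: X=(4, 7), d=2 → +e2, X_6=(4, 8)
t=6: X=(4, 8), d=0 → +e1, X_7=(5, 8)
t=7: X=(5, 8), d=1 → -e1, X_8=(4, 8)
t=8: X=(4, 8), d=1 → -e1, X_9=(3, 8)
t=9: X=(3, 8), d=1 → -e1, X_10=(2, 8)

(2, 8)


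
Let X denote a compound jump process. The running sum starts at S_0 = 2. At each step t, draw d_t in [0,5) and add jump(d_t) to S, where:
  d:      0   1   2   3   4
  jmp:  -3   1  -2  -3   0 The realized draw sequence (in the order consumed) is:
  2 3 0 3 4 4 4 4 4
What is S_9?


-9

t=0: S=2, d=2, jump=-2, S_1=0
t=1: S=0, d=3, jump=-3, S_2=-3
t=2: S=-3, d=0, jump=-3, S_3=-6
t=3: S=-6, d=3, jump=-3, S_4=-9
t=4: S=-9, d=4, jump=0, S_5=-9
t=5: S=-9, d=4, jump=0, S_6=-9
t=6: S=-9, d=4, jump=0, S_7=-9
t=7: S=-9, d=4, jump=0, S_8=-9
t=8: S=-9, d=4, jump=0, S_9=-9


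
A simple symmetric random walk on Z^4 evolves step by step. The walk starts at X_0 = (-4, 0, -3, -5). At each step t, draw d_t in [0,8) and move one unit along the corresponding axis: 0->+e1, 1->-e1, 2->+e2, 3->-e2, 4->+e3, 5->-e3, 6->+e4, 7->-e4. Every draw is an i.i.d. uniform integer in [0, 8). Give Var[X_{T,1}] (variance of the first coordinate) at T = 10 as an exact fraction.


Outcome values over d=0..7: [1, -1, 0, 0, 0, 0, 0, 0]
Σy = 0, Σy² = 2, M = 8
μ = 0/8 = 0,  σ² = 2/8 − (0)² = 1/4
Independent increments: Var[X_10] = 10·σ² = 10·(1/4) = 5/2

5/2


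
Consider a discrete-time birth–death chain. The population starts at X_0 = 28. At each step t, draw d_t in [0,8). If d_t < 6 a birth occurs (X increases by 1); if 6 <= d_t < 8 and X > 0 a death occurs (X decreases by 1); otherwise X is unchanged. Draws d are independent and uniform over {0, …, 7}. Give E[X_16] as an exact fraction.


X can drop by at most 1 per step and X_0 = 28 > T = 16, so X_t >= 28 − t >= 12 > 0 for every t <= 16: the floor at 0 (the 'and X > 0' condition) never binds. Hence X_16 = X_0 + Σ_{t<16} Y_t with i.i.d. increments Y_t = y(d_t) ∈ {+1, −1, 0}.
Outcome values over d=0..7: [1, 1, 1, 1, 1, 1, -1, -1]
Σy = 4, Σy² = 8, M = 8
μ = 4/8 = 1/2,  σ² = 8/8 − (1/2)² = 3/4
E[X_16] = 28 + 16·(1/2) = 36

36


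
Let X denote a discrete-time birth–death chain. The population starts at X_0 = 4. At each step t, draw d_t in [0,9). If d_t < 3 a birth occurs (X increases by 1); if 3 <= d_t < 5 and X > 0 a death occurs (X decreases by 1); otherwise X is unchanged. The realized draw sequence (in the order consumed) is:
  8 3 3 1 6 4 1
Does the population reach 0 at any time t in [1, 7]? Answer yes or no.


t=0: X=4, d=8 → hold, X_1=4
t=1: X=4, d=3 → death, X_2=3
t=2: X=3, d=3 → death, X_3=2
t=3: X=2, d=1 → birth, X_4=3
t=4: X=3, d=6 → hold, X_5=3
t=5: X=3, d=4 → death, X_6=2
t=6: X=2, d=1 → birth, X_7=3

no


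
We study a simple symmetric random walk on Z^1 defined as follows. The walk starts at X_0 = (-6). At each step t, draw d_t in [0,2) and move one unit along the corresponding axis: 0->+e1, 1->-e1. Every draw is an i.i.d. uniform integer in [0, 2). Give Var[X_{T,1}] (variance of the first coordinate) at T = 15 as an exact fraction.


Outcome values over d=0..1: [1, -1]
Σy = 0, Σy² = 2, M = 2
μ = 0/2 = 0,  σ² = 2/2 − (0)² = 1
Independent increments: Var[X_15] = 15·σ² = 15·(1) = 15

15


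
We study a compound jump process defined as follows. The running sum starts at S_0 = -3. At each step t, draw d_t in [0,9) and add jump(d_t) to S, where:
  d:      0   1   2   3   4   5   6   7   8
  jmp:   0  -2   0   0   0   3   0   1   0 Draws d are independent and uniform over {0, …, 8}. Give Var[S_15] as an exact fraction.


610/27

Outcome values over d=0..8: [0, -2, 0, 0, 0, 3, 0, 1, 0]
Σy = 2, Σy² = 14, M = 9
μ = 2/9 = 2/9,  σ² = 14/9 − (2/9)² = 122/81
Independent increments: Var[S_15] = 15·σ² = 15·(122/81) = 610/27


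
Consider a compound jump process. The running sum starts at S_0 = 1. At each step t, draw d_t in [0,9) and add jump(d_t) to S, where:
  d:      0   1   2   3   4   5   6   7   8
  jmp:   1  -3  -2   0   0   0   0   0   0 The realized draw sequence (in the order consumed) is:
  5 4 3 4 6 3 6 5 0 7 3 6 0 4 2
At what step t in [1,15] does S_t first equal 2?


t=0: S=1, d=5, jump=0, S_1=1
t=1: S=1, d=4, jump=0, S_2=1
t=2: S=1, d=3, jump=0, S_3=1
t=3: S=1, d=4, jump=0, S_4=1
t=4: S=1, d=6, jump=0, S_5=1
t=5: S=1, d=3, jump=0, S_6=1
t=6: S=1, d=6, jump=0, S_7=1
t=7: S=1, d=5, jump=0, S_8=1
t=8: S=1, d=0, jump=1, S_9=2
t=9: S=2, d=7, jump=0, S_10=2
t=10: S=2, d=3, jump=0, S_11=2
t=11: S=2, d=6, jump=0, S_12=2
t=12: S=2, d=0, jump=1, S_13=3
t=13: S=3, d=4, jump=0, S_14=3
t=14: S=3, d=2, jump=-2, S_15=1

9


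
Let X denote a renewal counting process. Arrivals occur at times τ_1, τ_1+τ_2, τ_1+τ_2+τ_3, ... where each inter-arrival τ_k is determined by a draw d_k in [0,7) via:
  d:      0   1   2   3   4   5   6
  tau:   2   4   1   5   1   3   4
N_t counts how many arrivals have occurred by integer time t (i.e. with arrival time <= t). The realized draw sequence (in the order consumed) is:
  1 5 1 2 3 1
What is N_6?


draw d_1=1: τ_1=4, arrival time A_1=4
draw d_2=5: τ_2=3, arrival time A_2=7
draw d_3=1: τ_3=4, arrival time A_3=11
draw d_4=2: τ_4=1, arrival time A_4=12
draw d_5=3: τ_5=5, arrival time A_5=17
draw d_6=1: τ_6=4, arrival time A_6=21
N_t over t=0..6: 0:0 1:0 2:0 3:0 4:1 5:1 6:1

1


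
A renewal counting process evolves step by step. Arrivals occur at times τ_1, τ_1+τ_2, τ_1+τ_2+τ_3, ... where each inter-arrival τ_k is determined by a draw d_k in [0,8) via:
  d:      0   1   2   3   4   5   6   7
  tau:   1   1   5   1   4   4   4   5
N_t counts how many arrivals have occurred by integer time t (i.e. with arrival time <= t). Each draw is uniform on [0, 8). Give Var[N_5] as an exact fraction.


514388583/1073741824

Inter-arrival values over d=0..7: [1, 1, 5, 1, 4, 4, 4, 5]
Each d has probability 1/8, so the pmf of τ is: f(1) = 3/8, f(4) = 3/8, f(5) = 1/4
Let p_n(j) = P(N_n = j), with p_0 = [1]. Condition on τ_1: p_n(0) = P(τ > n), and for j >= 1, p_n(j) = Σ_{k<=n} f(k)·p_{n−k}(j−1)
p_1 = [5/8, 3/8]  (j = 0..1)
p_2 = [5/8, 15/64, 9/64]  (j = 0..2)
p_3 = [5/8, 15/64, 45/512, 27/512]  (j = 0..3)
p_4 = [1/4, 39/64, 45/512, 135/4096, 81/4096]  (j = 0..4)
p_5 = [0, 37/64, 189/512, 135/4096, 405/32768, 243/32768]  (j = 0..5)
E[N_5] = Σ j·p_5(j) = 49211/32768;  E[N_5²] = Σ j²·p_5(j) = 89603/32768
Var[N_5] = 89603/32768 − (49211/32768)² = 514388583/1073741824


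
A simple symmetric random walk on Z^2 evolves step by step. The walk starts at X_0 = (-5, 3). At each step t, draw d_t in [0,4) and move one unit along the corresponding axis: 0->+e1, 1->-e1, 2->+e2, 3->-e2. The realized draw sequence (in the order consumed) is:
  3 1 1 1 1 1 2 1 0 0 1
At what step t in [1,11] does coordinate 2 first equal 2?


t=0: X=(-5, 3), d=3 → -e2, X_1=(-5, 2)
t=1: X=(-5, 2), d=1 → -e1, X_2=(-6, 2)
t=2: X=(-6, 2), d=1 → -e1, X_3=(-7, 2)
t=3: X=(-7, 2), d=1 → -e1, X_4=(-8, 2)
t=4: X=(-8, 2), d=1 → -e1, X_5=(-9, 2)
t=5: X=(-9, 2), d=1 → -e1, X_6=(-10, 2)
t=6: X=(-10, 2), d=2 → +e2, X_7=(-10, 3)
t=7: X=(-10, 3), d=1 → -e1, X_8=(-11, 3)
t=8: X=(-11, 3), d=0 → +e1, X_9=(-10, 3)
t=9: X=(-10, 3), d=0 → +e1, X_10=(-9, 3)
t=10: X=(-9, 3), d=1 → -e1, X_11=(-10, 3)

1


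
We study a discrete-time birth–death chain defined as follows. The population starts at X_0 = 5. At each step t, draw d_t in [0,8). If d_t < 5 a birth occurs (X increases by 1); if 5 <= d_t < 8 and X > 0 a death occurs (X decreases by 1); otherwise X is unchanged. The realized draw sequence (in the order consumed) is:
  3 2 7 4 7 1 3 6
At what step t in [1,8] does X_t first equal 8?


t=0: X=5, d=3 → birth, X_1=6
t=1: X=6, d=2 → birth, X_2=7
t=2: X=7, d=7 → death, X_3=6
t=3: X=6, d=4 → birth, X_4=7
t=4: X=7, d=7 → death, X_5=6
t=5: X=6, d=1 → birth, X_6=7
t=6: X=7, d=3 → birth, X_7=8
t=7: X=8, d=6 → death, X_8=7

7


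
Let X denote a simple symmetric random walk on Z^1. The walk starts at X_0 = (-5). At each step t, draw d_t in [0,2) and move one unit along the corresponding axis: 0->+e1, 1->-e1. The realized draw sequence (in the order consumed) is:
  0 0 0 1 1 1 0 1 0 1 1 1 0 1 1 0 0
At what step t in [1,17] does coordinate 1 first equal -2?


t=0: X=(-5), d=0 → +e1, X_1=(-4)
t=1: X=(-4), d=0 → +e1, X_2=(-3)
t=2: X=(-3), d=0 → +e1, X_3=(-2)
t=3: X=(-2), d=1 → -e1, X_4=(-3)
t=4: X=(-3), d=1 → -e1, X_5=(-4)
t=5: X=(-4), d=1 → -e1, X_6=(-5)
t=6: X=(-5), d=0 → +e1, X_7=(-4)
t=7: X=(-4), d=1 → -e1, X_8=(-5)
t=8: X=(-5), d=0 → +e1, X_9=(-4)
t=9: X=(-4), d=1 → -e1, X_10=(-5)
t=10: X=(-5), d=1 → -e1, X_11=(-6)
t=11: X=(-6), d=1 → -e1, X_12=(-7)
t=12: X=(-7), d=0 → +e1, X_13=(-6)
t=13: X=(-6), d=1 → -e1, X_14=(-7)
t=14: X=(-7), d=1 → -e1, X_15=(-8)
t=15: X=(-8), d=0 → +e1, X_16=(-7)
t=16: X=(-7), d=0 → +e1, X_17=(-6)

3


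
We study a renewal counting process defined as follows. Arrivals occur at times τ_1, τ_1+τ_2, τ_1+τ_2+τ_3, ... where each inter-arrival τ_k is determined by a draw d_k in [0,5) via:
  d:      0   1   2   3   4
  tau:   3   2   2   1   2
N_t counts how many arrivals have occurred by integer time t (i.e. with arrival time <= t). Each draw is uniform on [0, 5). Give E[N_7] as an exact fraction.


Inter-arrival values over d=0..4: [3, 2, 2, 1, 2]
Each d has probability 1/5, so the pmf of τ is: f(1) = 1/5, f(2) = 3/5, f(3) = 1/5
Renewal equation for m(n) = E[N_n]: condition on τ_1 = k (if k <= n, one arrival plus a fresh copy on the remaining n−k steps): m(n) = F(n) + Σ_{k<=n} f(k)·m(n−k), where F(n) = P(τ <= n) and m(0) = 0
m(1) = F(1) = 1/5
m(2) = F(2) + f(1)·m(1) = 4/5 + 1/5·1/5 = 21/25
m(3) = F(3) + f(1)·m(2) + f(2)·m(1) = 1 + 1/5·21/25 + 3/5·1/5 = 161/125
m(4) = F(4) + f(1)·m(3) + f(2)·m(2) + f(3)·m(1) = 1 + 1/5·161/125 + 3/5·21/25 + 1/5·1/5 = 1126/625
m(5) = F(5) + f(1)·m(4) + f(2)·m(3) + f(3)·m(2) = 1 + 1/5·1126/625 + 3/5·161/125 + 1/5·21/25 = 7191/3125
m(6) = F(6) + f(1)·m(5) + f(2)·m(4) + f(3)·m(3) = 1 + 1/5·7191/3125 + 3/5·1126/625 + 1/5·161/125 = 43731/15625
m(7) = F(7) + f(1)·m(6) + f(2)·m(5) + f(3)·m(4) = 1 + 1/5·43731/15625 + 3/5·7191/3125 + 1/5·1126/625 = 257871/78125
E[N_7] = m(7) = 257871/78125

257871/78125


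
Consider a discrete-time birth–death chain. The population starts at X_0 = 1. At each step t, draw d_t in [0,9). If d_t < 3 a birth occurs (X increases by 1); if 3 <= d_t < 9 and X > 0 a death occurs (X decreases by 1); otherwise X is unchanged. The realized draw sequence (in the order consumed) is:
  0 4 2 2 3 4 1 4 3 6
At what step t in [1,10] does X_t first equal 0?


9

t=0: X=1, d=0 → birth, X_1=2
t=1: X=2, d=4 → death, X_2=1
t=2: X=1, d=2 → birth, X_3=2
t=3: X=2, d=2 → birth, X_4=3
t=4: X=3, d=3 → death, X_5=2
t=5: X=2, d=4 → death, X_6=1
t=6: X=1, d=1 → birth, X_7=2
t=7: X=2, d=4 → death, X_8=1
t=8: X=1, d=3 → death, X_9=0
t=9: X=0, d=6 → hold, X_10=0


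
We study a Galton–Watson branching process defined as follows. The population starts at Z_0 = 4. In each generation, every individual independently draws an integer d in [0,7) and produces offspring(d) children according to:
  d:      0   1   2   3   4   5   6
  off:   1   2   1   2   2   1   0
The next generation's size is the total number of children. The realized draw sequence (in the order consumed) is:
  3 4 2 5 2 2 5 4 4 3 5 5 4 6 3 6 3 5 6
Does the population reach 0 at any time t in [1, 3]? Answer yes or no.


gen 0: Z_0=4, draws=[3, 4, 2, 5], offspring=[2, 2, 1, 1], Z_1=6
gen 1: Z_1=6, draws=[2, 2, 5, 4, 4, 3], offspring=[1, 1, 1, 2, 2, 2], Z_2=9
gen 2: Z_2=9, draws=[5, 5, 4, 6, 3, 6, 3, 5, 6], offspring=[1, 1, 2, 0, 2, 0, 2, 1, 0], Z_3=9

no


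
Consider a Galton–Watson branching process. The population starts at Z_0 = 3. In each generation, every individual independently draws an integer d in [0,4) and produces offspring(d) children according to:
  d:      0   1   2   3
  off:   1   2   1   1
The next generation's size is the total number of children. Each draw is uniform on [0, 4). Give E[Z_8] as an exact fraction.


1171875/65536

Outcome values over d=0..3: [1, 2, 1, 1]
Σy = 5, Σy² = 7, M = 4
μ = 5/4 = 5/4,  σ² = 7/4 − (5/4)² = 3/16
E[Z_0] = 3
E[Z_1] = 5/4·E[Z_0] = 15/4
E[Z_2] = 5/4·E[Z_1] = 75/16
E[Z_3] = 5/4·E[Z_2] = 375/64
E[Z_4] = 5/4·E[Z_3] = 1875/256
E[Z_5] = 5/4·E[Z_4] = 9375/1024
E[Z_6] = 5/4·E[Z_5] = 46875/4096
E[Z_7] = 5/4·E[Z_6] = 234375/16384
E[Z_8] = 5/4·E[Z_7] = 1171875/65536


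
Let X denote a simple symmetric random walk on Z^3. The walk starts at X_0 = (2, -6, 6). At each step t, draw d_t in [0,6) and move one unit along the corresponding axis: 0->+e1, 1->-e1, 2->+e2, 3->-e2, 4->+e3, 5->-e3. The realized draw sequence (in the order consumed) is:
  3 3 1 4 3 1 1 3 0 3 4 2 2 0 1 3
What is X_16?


t=0: X=(2, -6, 6), d=3 → -e2, X_1=(2, -7, 6)
t=1: X=(2, -7, 6), d=3 → -e2, X_2=(2, -8, 6)
t=2: X=(2, -8, 6), d=1 → -e1, X_3=(1, -8, 6)
t=3: X=(1, -8, 6), d=4 → +e3, X_4=(1, -8, 7)
t=4: X=(1, -8, 7), d=3 → -e2, X_5=(1, -9, 7)
t=5: X=(1, -9, 7), d=1 → -e1, X_6=(0, -9, 7)
t=6: X=(0, -9, 7), d=1 → -e1, X_7=(-1, -9, 7)
t=7: X=(-1, -9, 7), d=3 → -e2, X_8=(-1, -10, 7)
t=8: X=(-1, -10, 7), d=0 → +e1, X_9=(0, -10, 7)
t=9: X=(0, -10, 7), d=3 → -e2, X_10=(0, -11, 7)
t=10: X=(0, -11, 7), d=4 → +e3, X_11=(0, -11, 8)
t=11: X=(0, -11, 8), d=2 → +e2, X_12=(0, -10, 8)
t=12: X=(0, -10, 8), d=2 → +e2, X_13=(0, -9, 8)
t=13: X=(0, -9, 8), d=0 → +e1, X_14=(1, -9, 8)
t=14: X=(1, -9, 8), d=1 → -e1, X_15=(0, -9, 8)
t=15: X=(0, -9, 8), d=3 → -e2, X_16=(0, -10, 8)

(0, -10, 8)


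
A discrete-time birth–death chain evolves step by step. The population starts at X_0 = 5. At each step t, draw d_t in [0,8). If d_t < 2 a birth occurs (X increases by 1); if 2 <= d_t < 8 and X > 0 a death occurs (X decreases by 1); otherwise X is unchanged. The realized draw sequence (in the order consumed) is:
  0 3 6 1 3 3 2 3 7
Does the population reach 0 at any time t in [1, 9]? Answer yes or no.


t=0: X=5, d=0 → birth, X_1=6
t=1: X=6, d=3 → death, X_2=5
t=2: X=5, d=6 → death, X_3=4
t=3: X=4, d=1 → birth, X_4=5
t=4: X=5, d=3 → death, X_5=4
t=5: X=4, d=3 → death, X_6=3
t=6: X=3, d=2 → death, X_7=2
t=7: X=2, d=3 → death, X_8=1
t=8: X=1, d=7 → death, X_9=0

yes


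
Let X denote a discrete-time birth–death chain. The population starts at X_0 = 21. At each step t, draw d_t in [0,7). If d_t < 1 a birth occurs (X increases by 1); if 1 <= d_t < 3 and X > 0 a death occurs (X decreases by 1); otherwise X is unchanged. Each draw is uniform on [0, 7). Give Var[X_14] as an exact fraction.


40/7

X can drop by at most 1 per step and X_0 = 21 > T = 14, so X_t >= 21 − t >= 7 > 0 for every t <= 14: the floor at 0 (the 'and X > 0' condition) never binds. Hence X_14 = X_0 + Σ_{t<14} Y_t with i.i.d. increments Y_t = y(d_t) ∈ {+1, −1, 0}.
Outcome values over d=0..6: [1, -1, -1, 0, 0, 0, 0]
Σy = -1, Σy² = 3, M = 7
μ = -1/7 = -1/7,  σ² = 3/7 − (-1/7)² = 20/49
Independent increments: Var[X_14] = 14·σ² = 14·(20/49) = 40/7


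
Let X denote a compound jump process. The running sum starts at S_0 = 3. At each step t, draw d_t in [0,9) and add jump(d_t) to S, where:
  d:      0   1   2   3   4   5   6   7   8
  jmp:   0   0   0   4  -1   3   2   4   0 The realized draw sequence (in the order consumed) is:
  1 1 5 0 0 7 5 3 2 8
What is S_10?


t=0: S=3, d=1, jump=0, S_1=3
t=1: S=3, d=1, jump=0, S_2=3
t=2: S=3, d=5, jump=3, S_3=6
t=3: S=6, d=0, jump=0, S_4=6
t=4: S=6, d=0, jump=0, S_5=6
t=5: S=6, d=7, jump=4, S_6=10
t=6: S=10, d=5, jump=3, S_7=13
t=7: S=13, d=3, jump=4, S_8=17
t=8: S=17, d=2, jump=0, S_9=17
t=9: S=17, d=8, jump=0, S_10=17

17


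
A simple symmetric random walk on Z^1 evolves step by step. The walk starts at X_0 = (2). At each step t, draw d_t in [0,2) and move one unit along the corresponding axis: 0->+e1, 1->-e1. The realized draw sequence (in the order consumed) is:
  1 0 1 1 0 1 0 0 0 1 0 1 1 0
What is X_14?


(2)

t=0: X=(2), d=1 → -e1, X_1=(1)
t=1: X=(1), d=0 → +e1, X_2=(2)
t=2: X=(2), d=1 → -e1, X_3=(1)
t=3: X=(1), d=1 → -e1, X_4=(0)
t=4: X=(0), d=0 → +e1, X_5=(1)
t=5: X=(1), d=1 → -e1, X_6=(0)
t=6: X=(0), d=0 → +e1, X_7=(1)
t=7: X=(1), d=0 → +e1, X_8=(2)
t=8: X=(2), d=0 → +e1, X_9=(3)
t=9: X=(3), d=1 → -e1, X_10=(2)
t=10: X=(2), d=0 → +e1, X_11=(3)
t=11: X=(3), d=1 → -e1, X_12=(2)
t=12: X=(2), d=1 → -e1, X_13=(1)
t=13: X=(1), d=0 → +e1, X_14=(2)


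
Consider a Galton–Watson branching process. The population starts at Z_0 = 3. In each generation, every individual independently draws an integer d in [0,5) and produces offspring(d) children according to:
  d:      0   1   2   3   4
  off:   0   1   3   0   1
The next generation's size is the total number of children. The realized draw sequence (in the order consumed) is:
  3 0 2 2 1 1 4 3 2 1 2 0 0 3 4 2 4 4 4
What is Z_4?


gen 0: Z_0=3, draws=[3, 0, 2], offspring=[0, 0, 3], Z_1=3
gen 1: Z_1=3, draws=[2, 1, 1], offspring=[3, 1, 1], Z_2=5
gen 2: Z_2=5, draws=[4, 3, 2, 1, 2], offspring=[1, 0, 3, 1, 3], Z_3=8
gen 3: Z_3=8, draws=[0, 0, 3, 4, 2, 4, 4, 4], offspring=[0, 0, 0, 1, 3, 1, 1, 1], Z_4=7

7


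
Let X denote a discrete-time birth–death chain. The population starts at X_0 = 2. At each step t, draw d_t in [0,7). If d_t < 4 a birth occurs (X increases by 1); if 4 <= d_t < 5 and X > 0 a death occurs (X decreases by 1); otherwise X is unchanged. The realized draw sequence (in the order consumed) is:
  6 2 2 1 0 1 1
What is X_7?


t=0: X=2, d=6 → hold, X_1=2
t=1: X=2, d=2 → birth, X_2=3
t=2: X=3, d=2 → birth, X_3=4
t=3: X=4, d=1 → birth, X_4=5
t=4: X=5, d=0 → birth, X_5=6
t=5: X=6, d=1 → birth, X_6=7
t=6: X=7, d=1 → birth, X_7=8

8


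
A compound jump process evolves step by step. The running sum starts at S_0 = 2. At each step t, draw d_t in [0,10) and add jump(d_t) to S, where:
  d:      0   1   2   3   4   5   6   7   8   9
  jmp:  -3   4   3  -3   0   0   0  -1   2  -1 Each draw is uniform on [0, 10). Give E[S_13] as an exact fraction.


Outcome values over d=0..9: [-3, 4, 3, -3, 0, 0, 0, -1, 2, -1]
Σy = 1, Σy² = 49, M = 10
μ = 1/10 = 1/10,  σ² = 49/10 − (1/10)² = 489/100
E[S_13] = 2 + 13·(1/10) = 33/10

33/10


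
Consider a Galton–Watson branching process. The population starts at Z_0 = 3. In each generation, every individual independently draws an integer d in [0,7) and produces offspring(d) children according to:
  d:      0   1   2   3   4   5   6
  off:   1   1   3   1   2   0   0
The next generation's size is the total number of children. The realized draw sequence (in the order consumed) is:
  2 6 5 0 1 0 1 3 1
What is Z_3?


gen 0: Z_0=3, draws=[2, 6, 5], offspring=[3, 0, 0], Z_1=3
gen 1: Z_1=3, draws=[0, 1, 0], offspring=[1, 1, 1], Z_2=3
gen 2: Z_2=3, draws=[1, 3, 1], offspring=[1, 1, 1], Z_3=3

3


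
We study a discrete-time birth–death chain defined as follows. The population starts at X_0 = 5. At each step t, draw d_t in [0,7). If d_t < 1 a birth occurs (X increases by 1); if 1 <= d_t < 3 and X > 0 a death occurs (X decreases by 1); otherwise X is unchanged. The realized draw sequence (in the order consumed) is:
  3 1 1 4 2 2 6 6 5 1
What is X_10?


0

t=0: X=5, d=3 → hold, X_1=5
t=1: X=5, d=1 → death, X_2=4
t=2: X=4, d=1 → death, X_3=3
t=3: X=3, d=4 → hold, X_4=3
t=4: X=3, d=2 → death, X_5=2
t=5: X=2, d=2 → death, X_6=1
t=6: X=1, d=6 → hold, X_7=1
t=7: X=1, d=6 → hold, X_8=1
t=8: X=1, d=5 → hold, X_9=1
t=9: X=1, d=1 → death, X_10=0


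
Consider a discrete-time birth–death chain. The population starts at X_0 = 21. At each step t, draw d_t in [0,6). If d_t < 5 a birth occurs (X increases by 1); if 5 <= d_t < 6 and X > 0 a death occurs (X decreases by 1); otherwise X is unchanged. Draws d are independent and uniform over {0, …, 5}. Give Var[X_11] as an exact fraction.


55/9

X can drop by at most 1 per step and X_0 = 21 > T = 11, so X_t >= 21 − t >= 10 > 0 for every t <= 11: the floor at 0 (the 'and X > 0' condition) never binds. Hence X_11 = X_0 + Σ_{t<11} Y_t with i.i.d. increments Y_t = y(d_t) ∈ {+1, −1, 0}.
Outcome values over d=0..5: [1, 1, 1, 1, 1, -1]
Σy = 4, Σy² = 6, M = 6
μ = 4/6 = 2/3,  σ² = 6/6 − (2/3)² = 5/9
Independent increments: Var[X_11] = 11·σ² = 11·(5/9) = 55/9


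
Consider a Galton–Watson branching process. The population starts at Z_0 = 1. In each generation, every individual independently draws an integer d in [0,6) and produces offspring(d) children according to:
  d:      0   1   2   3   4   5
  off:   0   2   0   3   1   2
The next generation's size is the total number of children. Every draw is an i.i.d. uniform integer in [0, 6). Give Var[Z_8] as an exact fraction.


10628710400/43046721

Outcome values over d=0..5: [0, 2, 0, 3, 1, 2]
Σy = 8, Σy² = 18, M = 6
μ = 8/6 = 4/3,  σ² = 18/6 − (4/3)² = 11/9
V_0 = 0, E_0 = 1
V_1 = 11/9·E_0 + (4/3)²·V_0 = 11/9;  E_1 = 4/3
V_2 = 11/9·E_1 + (4/3)²·V_1 = 308/81;  E_2 = 16/9
V_3 = 11/9·E_2 + (4/3)²·V_2 = 6512/729;  E_3 = 64/27
V_4 = 11/9·E_3 + (4/3)²·V_3 = 123200/6561;  E_4 = 256/81
V_5 = 11/9·E_4 + (4/3)²·V_4 = 2199296/59049;  E_5 = 1024/243
V_6 = 11/9·E_5 + (4/3)²·V_5 = 37925888/531441;  E_6 = 4096/729
V_7 = 11/9·E_6 + (4/3)²·V_6 = 639660032/4782969;  E_7 = 16384/2187
V_8 = 11/9·E_7 + (4/3)²·V_7 = 10628710400/43046721;  E_8 = 65536/6561


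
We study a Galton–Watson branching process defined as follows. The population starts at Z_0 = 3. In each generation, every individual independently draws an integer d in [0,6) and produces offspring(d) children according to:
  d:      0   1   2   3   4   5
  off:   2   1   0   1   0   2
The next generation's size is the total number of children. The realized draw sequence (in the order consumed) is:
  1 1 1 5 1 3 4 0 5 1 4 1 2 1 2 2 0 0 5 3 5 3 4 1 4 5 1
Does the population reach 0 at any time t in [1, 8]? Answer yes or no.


no

gen 0: Z_0=3, draws=[1, 1, 1], offspring=[1, 1, 1], Z_1=3
gen 1: Z_1=3, draws=[5, 1, 3], offspring=[2, 1, 1], Z_2=4
gen 2: Z_2=4, draws=[4, 0, 5, 1], offspring=[0, 2, 2, 1], Z_3=5
gen 3: Z_3=5, draws=[4, 1, 2, 1, 2], offspring=[0, 1, 0, 1, 0], Z_4=2
gen 4: Z_4=2, draws=[2, 0], offspring=[0, 2], Z_5=2
gen 5: Z_5=2, draws=[0, 5], offspring=[2, 2], Z_6=4
gen 6: Z_6=4, draws=[3, 5, 3, 4], offspring=[1, 2, 1, 0], Z_7=4
gen 7: Z_7=4, draws=[1, 4, 5, 1], offspring=[1, 0, 2, 1], Z_8=4


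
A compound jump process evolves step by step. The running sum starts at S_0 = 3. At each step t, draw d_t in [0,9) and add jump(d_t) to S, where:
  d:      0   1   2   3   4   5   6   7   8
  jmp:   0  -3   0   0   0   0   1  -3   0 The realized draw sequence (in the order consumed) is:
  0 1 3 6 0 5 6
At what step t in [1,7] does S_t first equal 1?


4

t=0: S=3, d=0, jump=0, S_1=3
t=1: S=3, d=1, jump=-3, S_2=0
t=2: S=0, d=3, jump=0, S_3=0
t=3: S=0, d=6, jump=1, S_4=1
t=4: S=1, d=0, jump=0, S_5=1
t=5: S=1, d=5, jump=0, S_6=1
t=6: S=1, d=6, jump=1, S_7=2


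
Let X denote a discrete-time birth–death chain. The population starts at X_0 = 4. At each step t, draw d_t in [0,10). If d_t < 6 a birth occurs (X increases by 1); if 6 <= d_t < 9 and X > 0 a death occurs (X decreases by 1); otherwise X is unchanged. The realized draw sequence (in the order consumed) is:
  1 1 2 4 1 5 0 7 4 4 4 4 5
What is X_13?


t=0: X=4, d=1 → birth, X_1=5
t=1: X=5, d=1 → birth, X_2=6
t=2: X=6, d=2 → birth, X_3=7
t=3: X=7, d=4 → birth, X_4=8
t=4: X=8, d=1 → birth, X_5=9
t=5: X=9, d=5 → birth, X_6=10
t=6: X=10, d=0 → birth, X_7=11
t=7: X=11, d=7 → death, X_8=10
t=8: X=10, d=4 → birth, X_9=11
t=9: X=11, d=4 → birth, X_10=12
t=10: X=12, d=4 → birth, X_11=13
t=11: X=13, d=4 → birth, X_12=14
t=12: X=14, d=5 → birth, X_13=15

15


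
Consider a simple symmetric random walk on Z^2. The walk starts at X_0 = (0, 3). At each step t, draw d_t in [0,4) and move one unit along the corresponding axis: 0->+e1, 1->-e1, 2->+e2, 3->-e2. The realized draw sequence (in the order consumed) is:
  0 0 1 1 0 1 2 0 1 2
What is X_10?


t=0: X=(0, 3), d=0 → +e1, X_1=(1, 3)
t=1: X=(1, 3), d=0 → +e1, X_2=(2, 3)
t=2: X=(2, 3), d=1 → -e1, X_3=(1, 3)
t=3: X=(1, 3), d=1 → -e1, X_4=(0, 3)
t=4: X=(0, 3), d=0 → +e1, X_5=(1, 3)
t=5: X=(1, 3), d=1 → -e1, X_6=(0, 3)
t=6: X=(0, 3), d=2 → +e2, X_7=(0, 4)
t=7: X=(0, 4), d=0 → +e1, X_8=(1, 4)
t=8: X=(1, 4), d=1 → -e1, X_9=(0, 4)
t=9: X=(0, 4), d=2 → +e2, X_10=(0, 5)

(0, 5)


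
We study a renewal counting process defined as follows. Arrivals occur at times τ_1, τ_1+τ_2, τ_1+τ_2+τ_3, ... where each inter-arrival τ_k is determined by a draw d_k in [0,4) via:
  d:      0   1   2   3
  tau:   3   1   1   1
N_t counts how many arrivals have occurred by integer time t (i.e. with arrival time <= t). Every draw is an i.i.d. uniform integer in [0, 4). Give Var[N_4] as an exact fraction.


64023/65536

Inter-arrival values over d=0..3: [3, 1, 1, 1]
Each d has probability 1/4, so the pmf of τ is: f(1) = 3/4, f(3) = 1/4
Let p_n(j) = P(N_n = j), with p_0 = [1]. Condition on τ_1: p_n(0) = P(τ > n), and for j >= 1, p_n(j) = Σ_{k<=n} f(k)·p_{n−k}(j−1)
p_1 = [1/4, 3/4]  (j = 0..1)
p_2 = [1/4, 3/16, 9/16]  (j = 0..2)
p_3 = [0, 7/16, 9/64, 27/64]  (j = 0..3)
p_4 = [0, 1/16, 33/64, 27/256, 81/256]  (j = 0..4)
E[N_4] = Σ j·p_4(j) = 685/256;  E[N_4²] = Σ j²·p_4(j) = 2083/256
Var[N_4] = 2083/256 − (685/256)² = 64023/65536


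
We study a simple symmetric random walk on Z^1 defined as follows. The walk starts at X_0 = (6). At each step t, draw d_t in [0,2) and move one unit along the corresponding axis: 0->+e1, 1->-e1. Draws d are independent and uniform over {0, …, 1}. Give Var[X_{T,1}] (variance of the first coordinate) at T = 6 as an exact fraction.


Outcome values over d=0..1: [1, -1]
Σy = 0, Σy² = 2, M = 2
μ = 0/2 = 0,  σ² = 2/2 − (0)² = 1
Independent increments: Var[X_6] = 6·σ² = 6·(1) = 6

6


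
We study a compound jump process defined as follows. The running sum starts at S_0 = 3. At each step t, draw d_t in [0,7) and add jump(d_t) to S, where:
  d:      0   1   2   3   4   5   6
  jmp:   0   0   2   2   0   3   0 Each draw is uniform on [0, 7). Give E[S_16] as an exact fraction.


Outcome values over d=0..6: [0, 0, 2, 2, 0, 3, 0]
Σy = 7, Σy² = 17, M = 7
μ = 7/7 = 1,  σ² = 17/7 − (1)² = 10/7
E[S_16] = 3 + 16·(1) = 19

19


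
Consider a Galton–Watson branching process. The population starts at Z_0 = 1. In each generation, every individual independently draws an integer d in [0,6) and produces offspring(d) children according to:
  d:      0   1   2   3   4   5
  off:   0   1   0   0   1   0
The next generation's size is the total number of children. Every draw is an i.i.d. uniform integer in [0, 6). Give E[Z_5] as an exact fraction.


Outcome values over d=0..5: [0, 1, 0, 0, 1, 0]
Σy = 2, Σy² = 2, M = 6
μ = 2/6 = 1/3,  σ² = 2/6 − (1/3)² = 2/9
E[Z_0] = 1
E[Z_1] = 1/3·E[Z_0] = 1/3
E[Z_2] = 1/3·E[Z_1] = 1/9
E[Z_3] = 1/3·E[Z_2] = 1/27
E[Z_4] = 1/3·E[Z_3] = 1/81
E[Z_5] = 1/3·E[Z_4] = 1/243

1/243


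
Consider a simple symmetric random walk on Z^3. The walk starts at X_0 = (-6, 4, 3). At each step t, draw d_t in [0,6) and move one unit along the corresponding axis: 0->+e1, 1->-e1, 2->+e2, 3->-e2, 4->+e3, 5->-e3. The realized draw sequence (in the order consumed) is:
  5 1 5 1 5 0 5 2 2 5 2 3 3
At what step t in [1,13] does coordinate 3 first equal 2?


t=0: X=(-6, 4, 3), d=5 → -e3, X_1=(-6, 4, 2)
t=1: X=(-6, 4, 2), d=1 → -e1, X_2=(-7, 4, 2)
t=2: X=(-7, 4, 2), d=5 → -e3, X_3=(-7, 4, 1)
t=3: X=(-7, 4, 1), d=1 → -e1, X_4=(-8, 4, 1)
t=4: X=(-8, 4, 1), d=5 → -e3, X_5=(-8, 4, 0)
t=5: X=(-8, 4, 0), d=0 → +e1, X_6=(-7, 4, 0)
t=6: X=(-7, 4, 0), d=5 → -e3, X_7=(-7, 4, -1)
t=7: X=(-7, 4, -1), d=2 → +e2, X_8=(-7, 5, -1)
t=8: X=(-7, 5, -1), d=2 → +e2, X_9=(-7, 6, -1)
t=9: X=(-7, 6, -1), d=5 → -e3, X_10=(-7, 6, -2)
t=10: X=(-7, 6, -2), d=2 → +e2, X_11=(-7, 7, -2)
t=11: X=(-7, 7, -2), d=3 → -e2, X_12=(-7, 6, -2)
t=12: X=(-7, 6, -2), d=3 → -e2, X_13=(-7, 5, -2)

1


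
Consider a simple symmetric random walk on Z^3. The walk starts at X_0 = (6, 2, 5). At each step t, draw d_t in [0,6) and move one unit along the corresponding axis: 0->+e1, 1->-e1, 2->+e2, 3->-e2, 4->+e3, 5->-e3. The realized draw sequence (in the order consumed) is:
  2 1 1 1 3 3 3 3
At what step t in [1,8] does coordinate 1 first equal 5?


2

t=0: X=(6, 2, 5), d=2 → +e2, X_1=(6, 3, 5)
t=1: X=(6, 3, 5), d=1 → -e1, X_2=(5, 3, 5)
t=2: X=(5, 3, 5), d=1 → -e1, X_3=(4, 3, 5)
t=3: X=(4, 3, 5), d=1 → -e1, X_4=(3, 3, 5)
t=4: X=(3, 3, 5), d=3 → -e2, X_5=(3, 2, 5)
t=5: X=(3, 2, 5), d=3 → -e2, X_6=(3, 1, 5)
t=6: X=(3, 1, 5), d=3 → -e2, X_7=(3, 0, 5)
t=7: X=(3, 0, 5), d=3 → -e2, X_8=(3, -1, 5)


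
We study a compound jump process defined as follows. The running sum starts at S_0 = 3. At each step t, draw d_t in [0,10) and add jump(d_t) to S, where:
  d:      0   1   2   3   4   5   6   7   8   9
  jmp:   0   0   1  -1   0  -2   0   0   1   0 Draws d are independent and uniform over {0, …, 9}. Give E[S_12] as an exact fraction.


Outcome values over d=0..9: [0, 0, 1, -1, 0, -2, 0, 0, 1, 0]
Σy = -1, Σy² = 7, M = 10
μ = -1/10 = -1/10,  σ² = 7/10 − (-1/10)² = 69/100
E[S_12] = 3 + 12·(-1/10) = 9/5

9/5


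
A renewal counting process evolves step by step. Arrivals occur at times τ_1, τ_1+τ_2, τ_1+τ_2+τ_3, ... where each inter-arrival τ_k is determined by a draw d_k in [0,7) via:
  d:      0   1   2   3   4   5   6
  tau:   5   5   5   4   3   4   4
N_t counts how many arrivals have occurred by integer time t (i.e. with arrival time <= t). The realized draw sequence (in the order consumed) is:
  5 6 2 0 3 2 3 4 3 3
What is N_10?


draw d_1=5: τ_1=4, arrival time A_1=4
draw d_2=6: τ_2=4, arrival time A_2=8
draw d_3=2: τ_3=5, arrival time A_3=13
draw d_4=0: τ_4=5, arrival time A_4=18
draw d_5=3: τ_5=4, arrival time A_5=22
draw d_6=2: τ_6=5, arrival time A_6=27
draw d_7=3: τ_7=4, arrival time A_7=31
draw d_8=4: τ_8=3, arrival time A_8=34
draw d_9=3: τ_9=4, arrival time A_9=38
draw d_10=3: τ_10=4, arrival time A_10=42
N_t over t=0..10: 0:0 1:0 2:0 3:0 4:1 5:1 6:1 7:1 8:2 9:2 10:2

2


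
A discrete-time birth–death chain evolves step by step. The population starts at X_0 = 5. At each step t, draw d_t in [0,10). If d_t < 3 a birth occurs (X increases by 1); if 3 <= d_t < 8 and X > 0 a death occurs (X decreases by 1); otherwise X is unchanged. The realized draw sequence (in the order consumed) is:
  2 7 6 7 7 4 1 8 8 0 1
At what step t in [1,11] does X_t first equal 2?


t=0: X=5, d=2 → birth, X_1=6
t=1: X=6, d=7 → death, X_2=5
t=2: X=5, d=6 → death, X_3=4
t=3: X=4, d=7 → death, X_4=3
t=4: X=3, d=7 → death, X_5=2
t=5: X=2, d=4 → death, X_6=1
t=6: X=1, d=1 → birth, X_7=2
t=7: X=2, d=8 → hold, X_8=2
t=8: X=2, d=8 → hold, X_9=2
t=9: X=2, d=0 → birth, X_10=3
t=10: X=3, d=1 → birth, X_11=4

5


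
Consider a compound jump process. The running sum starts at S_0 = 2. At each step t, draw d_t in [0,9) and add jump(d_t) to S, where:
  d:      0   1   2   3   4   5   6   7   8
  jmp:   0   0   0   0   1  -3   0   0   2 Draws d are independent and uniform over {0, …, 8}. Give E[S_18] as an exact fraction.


Outcome values over d=0..8: [0, 0, 0, 0, 1, -3, 0, 0, 2]
Σy = 0, Σy² = 14, M = 9
μ = 0/9 = 0,  σ² = 14/9 − (0)² = 14/9
E[S_18] = 2 + 18·(0) = 2

2


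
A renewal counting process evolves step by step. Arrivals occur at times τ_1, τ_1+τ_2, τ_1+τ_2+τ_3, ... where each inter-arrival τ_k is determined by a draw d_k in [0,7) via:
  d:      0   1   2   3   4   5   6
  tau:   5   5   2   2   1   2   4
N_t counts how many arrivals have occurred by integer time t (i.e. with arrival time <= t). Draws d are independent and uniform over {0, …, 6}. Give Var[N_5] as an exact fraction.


Inter-arrival values over d=0..6: [5, 5, 2, 2, 1, 2, 4]
Each d has probability 1/7, so the pmf of τ is: f(1) = 1/7, f(2) = 3/7, f(4) = 1/7, f(5) = 2/7
Let p_n(j) = P(N_n = j), with p_0 = [1]. Condition on τ_1: p_n(0) = P(τ > n), and for j >= 1, p_n(j) = Σ_{k<=n} f(k)·p_{n−k}(j−1)
p_1 = [6/7, 1/7]  (j = 0..1)
p_2 = [3/7, 27/49, 1/49]  (j = 0..2)
p_3 = [3/7, 3/7, 48/343, 1/343]  (j = 0..3)
p_4 = [2/7, 19/49, 102/343, 69/2401, 1/2401]  (j = 0..4)
p_5 = [0, 31/49, 89/343, 246/2401, 90/16807, 1/16807]  (j = 0..5)
E[N_5] = Σ j·p_5(j) = 24886/16807;  E[N_5²] = Σ j²·p_5(j) = 45040/16807
Var[N_5] = 45040/16807 − (24886/16807)² = 137674284/282475249

137674284/282475249


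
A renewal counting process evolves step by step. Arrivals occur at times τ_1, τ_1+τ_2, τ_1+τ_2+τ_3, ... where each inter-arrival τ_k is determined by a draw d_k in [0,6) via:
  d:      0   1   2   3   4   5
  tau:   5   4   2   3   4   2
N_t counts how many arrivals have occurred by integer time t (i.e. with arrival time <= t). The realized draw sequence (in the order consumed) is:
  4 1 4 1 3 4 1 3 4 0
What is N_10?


2

draw d_1=4: τ_1=4, arrival time A_1=4
draw d_2=1: τ_2=4, arrival time A_2=8
draw d_3=4: τ_3=4, arrival time A_3=12
draw d_4=1: τ_4=4, arrival time A_4=16
draw d_5=3: τ_5=3, arrival time A_5=19
draw d_6=4: τ_6=4, arrival time A_6=23
draw d_7=1: τ_7=4, arrival time A_7=27
draw d_8=3: τ_8=3, arrival time A_8=30
draw d_9=4: τ_9=4, arrival time A_9=34
draw d_10=0: τ_10=5, arrival time A_10=39
N_t over t=0..10: 0:0 1:0 2:0 3:0 4:1 5:1 6:1 7:1 8:2 9:2 10:2


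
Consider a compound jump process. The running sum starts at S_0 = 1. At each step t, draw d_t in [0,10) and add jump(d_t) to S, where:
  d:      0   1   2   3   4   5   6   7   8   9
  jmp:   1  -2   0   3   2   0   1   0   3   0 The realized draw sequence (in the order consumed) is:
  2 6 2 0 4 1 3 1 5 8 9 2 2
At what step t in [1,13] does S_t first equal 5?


5

t=0: S=1, d=2, jump=0, S_1=1
t=1: S=1, d=6, jump=1, S_2=2
t=2: S=2, d=2, jump=0, S_3=2
t=3: S=2, d=0, jump=1, S_4=3
t=4: S=3, d=4, jump=2, S_5=5
t=5: S=5, d=1, jump=-2, S_6=3
t=6: S=3, d=3, jump=3, S_7=6
t=7: S=6, d=1, jump=-2, S_8=4
t=8: S=4, d=5, jump=0, S_9=4
t=9: S=4, d=8, jump=3, S_10=7
t=10: S=7, d=9, jump=0, S_11=7
t=11: S=7, d=2, jump=0, S_12=7
t=12: S=7, d=2, jump=0, S_13=7


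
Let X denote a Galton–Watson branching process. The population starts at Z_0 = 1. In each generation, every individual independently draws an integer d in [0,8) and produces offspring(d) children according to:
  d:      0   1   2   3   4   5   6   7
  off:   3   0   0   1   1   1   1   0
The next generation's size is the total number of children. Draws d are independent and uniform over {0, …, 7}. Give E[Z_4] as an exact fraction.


Outcome values over d=0..7: [3, 0, 0, 1, 1, 1, 1, 0]
Σy = 7, Σy² = 13, M = 8
μ = 7/8 = 7/8,  σ² = 13/8 − (7/8)² = 55/64
E[Z_0] = 1
E[Z_1] = 7/8·E[Z_0] = 7/8
E[Z_2] = 7/8·E[Z_1] = 49/64
E[Z_3] = 7/8·E[Z_2] = 343/512
E[Z_4] = 7/8·E[Z_3] = 2401/4096

2401/4096
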